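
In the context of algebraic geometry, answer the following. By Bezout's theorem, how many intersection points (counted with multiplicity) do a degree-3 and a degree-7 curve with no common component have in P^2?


Bezout's theorem states the intersection count equals the product of degrees.
Intersection count = 3 * 7 = 21

21


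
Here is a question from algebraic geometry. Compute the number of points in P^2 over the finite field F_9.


P^2(F_9) has (q^(n+1) - 1)/(q - 1) points.
= 9^2 + 9^1 + 9^0
= 81 + 9 + 1
= 91

91


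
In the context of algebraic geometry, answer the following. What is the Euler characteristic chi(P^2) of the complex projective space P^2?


The complex projective space P^2 has one cell in each even real dimension 0, 2, ..., 4.
The cohomology groups are H^{2k}(P^2) = Z for k = 0,...,2, and 0 otherwise.
Euler characteristic = sum of Betti numbers = 1 per even-dimensional cohomology group.
chi(P^2) = 2 + 1 = 3

3


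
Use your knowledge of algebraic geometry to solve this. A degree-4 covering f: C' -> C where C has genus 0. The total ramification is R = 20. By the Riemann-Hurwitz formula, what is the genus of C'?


Riemann-Hurwitz formula: 2g' - 2 = d(2g - 2) + R
Given: d = 4, g = 0, R = 20
2g' - 2 = 4*(2*0 - 2) + 20
2g' - 2 = 4*(-2) + 20
2g' - 2 = -8 + 20 = 12
2g' = 14
g' = 7

7


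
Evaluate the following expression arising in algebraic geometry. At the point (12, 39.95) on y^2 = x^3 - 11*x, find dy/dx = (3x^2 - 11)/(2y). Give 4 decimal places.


Using implicit differentiation of y^2 = x^3 - 11*x:
2y * dy/dx = 3x^2 - 11
dy/dx = (3x^2 - 11)/(2y)
Numerator: 3*12^2 - 11 = 421
Denominator: 2*39.95 = 79.9
dy/dx = 421/79.9 = 5.2691

5.2691


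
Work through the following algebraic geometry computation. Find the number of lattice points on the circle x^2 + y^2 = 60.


Systematically check integer values of x where x^2 <= 60.
For each valid x, check if 60 - x^2 is a perfect square.
Total integer solutions found: 0

0


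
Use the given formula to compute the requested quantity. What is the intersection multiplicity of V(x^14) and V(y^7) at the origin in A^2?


The intersection multiplicity of V(x^a) and V(y^b) at the origin is:
I(O; V(x^14), V(y^7)) = dim_k(k[x,y]/(x^14, y^7))
A basis for k[x,y]/(x^14, y^7) is the set of monomials x^i * y^j
where 0 <= i < 14 and 0 <= j < 7.
The number of such monomials is 14 * 7 = 98

98


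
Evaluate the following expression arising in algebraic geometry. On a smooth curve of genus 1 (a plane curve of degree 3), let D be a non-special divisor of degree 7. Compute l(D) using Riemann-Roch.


First, compute the genus of a smooth plane curve of degree 3:
g = (d-1)(d-2)/2 = (3-1)(3-2)/2 = 1
For a non-special divisor D (i.e., h^1(D) = 0), Riemann-Roch gives:
l(D) = deg(D) - g + 1
Since deg(D) = 7 >= 2g - 1 = 1, D is non-special.
l(D) = 7 - 1 + 1 = 7

7


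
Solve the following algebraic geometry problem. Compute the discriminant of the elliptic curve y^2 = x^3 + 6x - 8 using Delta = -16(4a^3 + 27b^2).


Compute each component:
4a^3 = 4*6^3 = 4*216 = 864
27b^2 = 27*(-8)^2 = 27*64 = 1728
4a^3 + 27b^2 = 864 + 1728 = 2592
Delta = -16*2592 = -41472

-41472


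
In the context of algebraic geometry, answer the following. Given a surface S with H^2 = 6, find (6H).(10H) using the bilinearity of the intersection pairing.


Using bilinearity of the intersection pairing on a surface S:
(aH).(bH) = ab * (H.H)
We have H^2 = 6.
D.E = (6H).(10H) = 6*10*6
= 60*6
= 360

360


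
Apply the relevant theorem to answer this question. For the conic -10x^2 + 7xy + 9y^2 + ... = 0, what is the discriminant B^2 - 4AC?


The discriminant of a conic Ax^2 + Bxy + Cy^2 + ... = 0 is B^2 - 4AC.
B^2 = 7^2 = 49
4AC = 4*(-10)*9 = -360
Discriminant = 49 + 360 = 409

409


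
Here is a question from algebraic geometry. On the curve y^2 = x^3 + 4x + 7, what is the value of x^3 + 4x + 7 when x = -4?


Compute x^3 + 4x + 7 at x = -4:
x^3 = (-4)^3 = -64
4*x = 4*(-4) = -16
Sum: -64 - 16 + 7 = -73

-73


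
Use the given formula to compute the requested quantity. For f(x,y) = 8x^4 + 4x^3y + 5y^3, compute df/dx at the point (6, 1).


df/dx = 4*8*x^3 + 3*4*x^2*y
At (6,1): 4*8*6^3 + 3*4*6^2*1
= 6912 + 432
= 7344

7344


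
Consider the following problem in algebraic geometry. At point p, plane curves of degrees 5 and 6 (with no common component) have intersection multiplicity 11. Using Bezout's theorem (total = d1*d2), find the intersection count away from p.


By Bezout's theorem, the total intersection number is d1 * d2.
Total = 5 * 6 = 30
Intersection multiplicity at p = 11
Remaining intersections = 30 - 11 = 19

19


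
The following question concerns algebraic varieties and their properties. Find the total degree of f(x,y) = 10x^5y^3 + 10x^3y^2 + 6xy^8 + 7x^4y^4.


Examine each term for its total degree (sum of exponents).
  Term '10x^5y^3' has total degree 5+3 = 8.
  Term '10x^3y^2' has total degree 3+2 = 5.
  Term '6xy^8' has total degree 1+8 = 9.
  Term '7x^4y^4' has total degree 4+4 = 8.
The maximum total degree among all terms is 9.

9


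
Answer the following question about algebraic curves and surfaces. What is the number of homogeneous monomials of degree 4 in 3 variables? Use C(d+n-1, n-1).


The number of degree-4 monomials in 3 variables is C(d+n-1, n-1).
= C(4+3-1, 3-1) = C(6, 2)
= 15

15


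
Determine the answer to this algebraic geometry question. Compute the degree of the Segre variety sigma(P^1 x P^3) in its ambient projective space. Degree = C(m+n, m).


The degree of the Segre variety P^1 x P^3 is C(m+n, m).
= C(4, 1)
= 4

4


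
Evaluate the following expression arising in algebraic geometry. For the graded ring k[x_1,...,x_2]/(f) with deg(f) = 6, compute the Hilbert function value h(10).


For R = k[x_1,...,x_n]/(f) with f homogeneous of degree e:
The Hilbert series is (1 - t^e)/(1 - t)^n.
So h(d) = C(d+n-1, n-1) - C(d-e+n-1, n-1) for d >= e.
With n=2, e=6, d=10:
C(10+2-1, 2-1) = C(11, 1) = 11
C(10-6+2-1, 2-1) = C(5, 1) = 5
h(10) = 11 - 5 = 6

6


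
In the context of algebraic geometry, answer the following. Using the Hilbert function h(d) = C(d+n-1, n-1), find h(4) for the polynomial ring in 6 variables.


The Hilbert function for the polynomial ring in 6 variables is:
h(d) = C(d+n-1, n-1)
h(4) = C(4+6-1, 6-1) = C(9, 5)
= 9! / (5! * 4!)
= 126

126


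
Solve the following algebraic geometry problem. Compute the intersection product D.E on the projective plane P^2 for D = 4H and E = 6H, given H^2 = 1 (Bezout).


Using bilinearity of the intersection pairing on the projective plane P^2:
(aH).(bH) = ab * (H.H)
We have H^2 = 1 (Bezout).
D.E = (4H).(6H) = 4*6*1
= 24*1
= 24

24


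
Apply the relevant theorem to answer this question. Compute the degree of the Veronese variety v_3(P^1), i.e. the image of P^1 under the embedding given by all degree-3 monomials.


The Veronese variety v_3(P^1) has degree d^r.
d^r = 3^1 = 3

3


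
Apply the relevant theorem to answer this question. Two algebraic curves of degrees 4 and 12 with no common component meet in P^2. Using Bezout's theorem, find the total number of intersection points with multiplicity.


Bezout's theorem states the intersection count equals the product of degrees.
Intersection count = 4 * 12 = 48

48


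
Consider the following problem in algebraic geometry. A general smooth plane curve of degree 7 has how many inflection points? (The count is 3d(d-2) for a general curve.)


For a general smooth plane curve C of degree d, the inflection points are
the intersection of C with its Hessian curve, which has degree 3(d-2).
By Bezout, the total intersection number is d * 3(d-2) = 7 * 15 = 105.
For a general curve every flex is ordinary, so each contributes
multiplicity 1 to C·Hess(C), and the number of distinct inflection
points is 3d(d-2).
Inflection points = 3*7*(7-2) = 3*7*5 = 105

105


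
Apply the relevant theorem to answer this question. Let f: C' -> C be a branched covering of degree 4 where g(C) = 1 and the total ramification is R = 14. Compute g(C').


Riemann-Hurwitz formula: 2g' - 2 = d(2g - 2) + R
Given: d = 4, g = 1, R = 14
2g' - 2 = 4*(2*1 - 2) + 14
2g' - 2 = 4*0 + 14
2g' - 2 = 0 + 14 = 14
2g' = 16
g' = 8

8


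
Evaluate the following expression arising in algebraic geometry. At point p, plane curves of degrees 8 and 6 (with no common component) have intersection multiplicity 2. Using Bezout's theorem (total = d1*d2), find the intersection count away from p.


By Bezout's theorem, the total intersection number is d1 * d2.
Total = 8 * 6 = 48
Intersection multiplicity at p = 2
Remaining intersections = 48 - 2 = 46

46


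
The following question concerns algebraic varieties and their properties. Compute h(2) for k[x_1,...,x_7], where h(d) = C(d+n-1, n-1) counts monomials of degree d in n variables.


The Hilbert function for the polynomial ring in 7 variables is:
h(d) = C(d+n-1, n-1)
h(2) = C(2+7-1, 7-1) = C(8, 6)
= 8! / (6! * 2!)
= 28

28


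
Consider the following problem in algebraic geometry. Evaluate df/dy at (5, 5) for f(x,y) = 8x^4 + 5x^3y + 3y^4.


df/dy = 5*x^3 + 4*3*y^3
At (5,5): 5*5^3 + 4*3*5^3
= 625 + 1500
= 2125

2125


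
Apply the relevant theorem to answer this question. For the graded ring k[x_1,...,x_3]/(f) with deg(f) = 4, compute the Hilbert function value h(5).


For R = k[x_1,...,x_n]/(f) with f homogeneous of degree e:
The Hilbert series is (1 - t^e)/(1 - t)^n.
So h(d) = C(d+n-1, n-1) - C(d-e+n-1, n-1) for d >= e.
With n=3, e=4, d=5:
C(5+3-1, 3-1) = C(7, 2) = 21
C(5-4+3-1, 3-1) = C(3, 2) = 3
h(5) = 21 - 3 = 18

18


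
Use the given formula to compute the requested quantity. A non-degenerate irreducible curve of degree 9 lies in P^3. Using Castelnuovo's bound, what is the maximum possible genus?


Castelnuovo's bound: write d - 1 = m(r-1) + epsilon with 0 <= epsilon < r-1.
d - 1 = 9 - 1 = 8
r - 1 = 3 - 1 = 2
8 = 4*2 + 0, so m = 4, epsilon = 0
pi(d, r) = m(m-1)(r-1)/2 + m*epsilon
= 4*3*2/2 + 4*0
= 24/2 + 0
= 12 + 0 = 12

12


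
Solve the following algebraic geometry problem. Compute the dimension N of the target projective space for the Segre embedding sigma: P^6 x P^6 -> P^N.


The Segre embedding maps P^m x P^n into P^N via
all products of coordinates from each factor.
N = (m+1)(n+1) - 1
N = (6+1)(6+1) - 1
N = 7*7 - 1
N = 49 - 1 = 48

48


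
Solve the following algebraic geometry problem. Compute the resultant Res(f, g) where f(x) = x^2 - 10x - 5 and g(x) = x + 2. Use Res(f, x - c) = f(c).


For Res(f, x - c), we evaluate f at x = c.
f(-2) = (-2)^2 - 10*(-2) - 5
= 4 + 20 - 5
= 24 - 5 = 19
Res(f, g) = 19

19


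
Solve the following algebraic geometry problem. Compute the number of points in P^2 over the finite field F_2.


P^2(F_2) has (q^(n+1) - 1)/(q - 1) points.
= 2^2 + 2^1 + 2^0
= 4 + 2 + 1
= 7

7


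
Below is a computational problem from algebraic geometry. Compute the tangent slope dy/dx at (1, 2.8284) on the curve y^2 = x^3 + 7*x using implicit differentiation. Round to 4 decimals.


Using implicit differentiation of y^2 = x^3 + 7*x:
2y * dy/dx = 3x^2 + 7
dy/dx = (3x^2 + 7)/(2y)
Numerator: 3*1^2 + 7 = 10
Denominator: 2*2.8284 = 5.6568
dy/dx = 10/5.6568 = 1.7678

1.7678


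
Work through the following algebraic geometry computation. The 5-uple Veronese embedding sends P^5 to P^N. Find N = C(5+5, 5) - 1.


The Veronese embedding v_d: P^n -> P^N maps each point to all
degree-d monomials in n+1 homogeneous coordinates.
N = C(n+d, d) - 1
N = C(5+5, 5) - 1
N = C(10, 5) - 1
C(10, 5) = 252
N = 252 - 1 = 251

251


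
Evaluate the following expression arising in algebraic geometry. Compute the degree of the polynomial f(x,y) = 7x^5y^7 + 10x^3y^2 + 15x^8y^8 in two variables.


Examine each term for its total degree (sum of exponents).
  Term '7x^5y^7' has total degree 5+7 = 12.
  Term '10x^3y^2' has total degree 3+2 = 5.
  Term '15x^8y^8' has total degree 8+8 = 16.
The maximum total degree among all terms is 16.

16


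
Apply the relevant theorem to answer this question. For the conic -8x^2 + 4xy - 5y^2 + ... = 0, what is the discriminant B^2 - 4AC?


The discriminant of a conic Ax^2 + Bxy + Cy^2 + ... = 0 is B^2 - 4AC.
B^2 = 4^2 = 16
4AC = 4*(-8)*(-5) = 160
Discriminant = 16 - 160 = -144

-144


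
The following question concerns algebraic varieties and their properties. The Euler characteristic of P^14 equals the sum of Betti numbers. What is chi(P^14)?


The complex projective space P^14 has one cell in each even real dimension 0, 2, ..., 28.
The cohomology groups are H^{2k}(P^14) = Z for k = 0,...,14, and 0 otherwise.
Euler characteristic = sum of Betti numbers = 1 per even-dimensional cohomology group.
chi(P^14) = 14 + 1 = 15

15


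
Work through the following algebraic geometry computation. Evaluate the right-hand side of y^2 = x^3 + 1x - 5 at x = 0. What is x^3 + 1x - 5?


Compute x^3 + 1x - 5 at x = 0:
x^3 = 0^3 = 0
1*x = 1*0 = 0
Sum: 0 + 0 - 5 = -5

-5


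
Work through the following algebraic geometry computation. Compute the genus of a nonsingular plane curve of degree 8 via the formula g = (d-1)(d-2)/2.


Using the genus formula for smooth plane curves:
g = (d-1)(d-2)/2
g = (8-1)(8-2)/2
g = 7*6/2
g = 42/2 = 21

21


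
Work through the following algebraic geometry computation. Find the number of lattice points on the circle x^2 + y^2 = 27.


Systematically check integer values of x where x^2 <= 27.
For each valid x, check if 27 - x^2 is a perfect square.
Total integer solutions found: 0

0


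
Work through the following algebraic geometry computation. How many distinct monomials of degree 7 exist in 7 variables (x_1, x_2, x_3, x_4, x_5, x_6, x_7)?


The number of degree-7 monomials in 7 variables is C(d+n-1, n-1).
= C(7+7-1, 7-1) = C(13, 6)
= 1716

1716


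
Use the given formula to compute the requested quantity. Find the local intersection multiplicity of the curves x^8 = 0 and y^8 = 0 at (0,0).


The intersection multiplicity of V(x^a) and V(y^b) at the origin is:
I(O; V(x^8), V(y^8)) = dim_k(k[x,y]/(x^8, y^8))
A basis for k[x,y]/(x^8, y^8) is the set of monomials x^i * y^j
where 0 <= i < 8 and 0 <= j < 8.
The number of such monomials is 8 * 8 = 64

64


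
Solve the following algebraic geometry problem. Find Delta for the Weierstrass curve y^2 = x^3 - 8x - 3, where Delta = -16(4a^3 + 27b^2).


Compute each component:
4a^3 = 4*(-8)^3 = 4*(-512) = -2048
27b^2 = 27*(-3)^2 = 27*9 = 243
4a^3 + 27b^2 = -2048 + 243 = -1805
Delta = -16*(-1805) = 28880

28880


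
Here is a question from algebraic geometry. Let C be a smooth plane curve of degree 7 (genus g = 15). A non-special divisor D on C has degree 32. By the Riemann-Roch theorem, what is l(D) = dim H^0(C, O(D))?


First, compute the genus of a smooth plane curve of degree 7:
g = (d-1)(d-2)/2 = (7-1)(7-2)/2 = 15
For a non-special divisor D (i.e., h^1(D) = 0), Riemann-Roch gives:
l(D) = deg(D) - g + 1
Since deg(D) = 32 >= 2g - 1 = 29, D is non-special.
l(D) = 32 - 15 + 1 = 18

18


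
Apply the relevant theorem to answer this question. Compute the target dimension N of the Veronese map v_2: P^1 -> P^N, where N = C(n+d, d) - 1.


The Veronese embedding v_d: P^n -> P^N maps each point to all
degree-d monomials in n+1 homogeneous coordinates.
N = C(n+d, d) - 1
N = C(1+2, 2) - 1
N = C(3, 2) - 1
C(3, 2) = 3
N = 3 - 1 = 2

2


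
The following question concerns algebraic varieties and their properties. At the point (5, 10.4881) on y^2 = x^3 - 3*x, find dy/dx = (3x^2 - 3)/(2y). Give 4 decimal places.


Using implicit differentiation of y^2 = x^3 - 3*x:
2y * dy/dx = 3x^2 - 3
dy/dx = (3x^2 - 3)/(2y)
Numerator: 3*5^2 - 3 = 72
Denominator: 2*10.4881 = 20.9762
dy/dx = 72/20.9762 = 3.4325

3.4325


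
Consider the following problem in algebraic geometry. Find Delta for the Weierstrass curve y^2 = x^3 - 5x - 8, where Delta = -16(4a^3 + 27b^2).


Compute each component:
4a^3 = 4*(-5)^3 = 4*(-125) = -500
27b^2 = 27*(-8)^2 = 27*64 = 1728
4a^3 + 27b^2 = -500 + 1728 = 1228
Delta = -16*1228 = -19648

-19648


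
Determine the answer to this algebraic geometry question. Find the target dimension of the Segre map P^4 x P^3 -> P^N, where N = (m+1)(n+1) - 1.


The Segre embedding maps P^m x P^n into P^N via
all products of coordinates from each factor.
N = (m+1)(n+1) - 1
N = (4+1)(3+1) - 1
N = 5*4 - 1
N = 20 - 1 = 19

19


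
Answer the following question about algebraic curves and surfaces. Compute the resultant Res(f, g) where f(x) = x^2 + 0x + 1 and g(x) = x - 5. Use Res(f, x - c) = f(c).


For Res(f, x - c), we evaluate f at x = c.
f(5) = 5^2 + 0*5 + 1
= 25 + 0 + 1
= 25 + 1 = 26
Res(f, g) = 26

26


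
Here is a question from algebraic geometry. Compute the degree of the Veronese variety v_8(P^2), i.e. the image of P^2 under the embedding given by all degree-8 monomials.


The Veronese variety v_8(P^2) has degree d^r.
d^r = 8^2 = 64

64


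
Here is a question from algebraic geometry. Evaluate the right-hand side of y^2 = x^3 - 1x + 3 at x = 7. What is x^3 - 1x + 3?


Compute x^3 - 1x + 3 at x = 7:
x^3 = 7^3 = 343
(-1)*x = (-1)*7 = -7
Sum: 343 - 7 + 3 = 339

339


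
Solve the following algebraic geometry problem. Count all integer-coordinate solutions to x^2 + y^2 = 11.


Systematically check integer values of x where x^2 <= 11.
For each valid x, check if 11 - x^2 is a perfect square.
Total integer solutions found: 0

0


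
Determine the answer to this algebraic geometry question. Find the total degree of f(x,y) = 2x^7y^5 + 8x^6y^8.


Examine each term for its total degree (sum of exponents).
  Term '2x^7y^5' has total degree 7+5 = 12.
  Term '8x^6y^8' has total degree 6+8 = 14.
The maximum total degree among all terms is 14.

14


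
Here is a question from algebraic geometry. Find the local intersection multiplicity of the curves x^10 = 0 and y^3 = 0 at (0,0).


The intersection multiplicity of V(x^a) and V(y^b) at the origin is:
I(O; V(x^10), V(y^3)) = dim_k(k[x,y]/(x^10, y^3))
A basis for k[x,y]/(x^10, y^3) is the set of monomials x^i * y^j
where 0 <= i < 10 and 0 <= j < 3.
The number of such monomials is 10 * 3 = 30

30


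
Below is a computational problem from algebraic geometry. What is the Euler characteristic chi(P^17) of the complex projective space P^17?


The complex projective space P^17 has one cell in each even real dimension 0, 2, ..., 34.
The cohomology groups are H^{2k}(P^17) = Z for k = 0,...,17, and 0 otherwise.
Euler characteristic = sum of Betti numbers = 1 per even-dimensional cohomology group.
chi(P^17) = 17 + 1 = 18

18


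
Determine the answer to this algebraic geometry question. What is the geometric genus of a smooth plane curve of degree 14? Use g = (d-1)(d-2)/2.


Using the genus formula for smooth plane curves:
g = (d-1)(d-2)/2
g = (14-1)(14-2)/2
g = 13*12/2
g = 156/2 = 78

78


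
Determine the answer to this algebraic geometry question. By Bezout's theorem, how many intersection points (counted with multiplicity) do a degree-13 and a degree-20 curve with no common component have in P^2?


Bezout's theorem states the intersection count equals the product of degrees.
Intersection count = 13 * 20 = 260

260


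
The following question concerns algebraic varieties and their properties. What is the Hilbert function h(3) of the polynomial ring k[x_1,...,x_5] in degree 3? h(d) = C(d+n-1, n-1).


The Hilbert function for the polynomial ring in 5 variables is:
h(d) = C(d+n-1, n-1)
h(3) = C(3+5-1, 5-1) = C(7, 4)
= 7! / (4! * 3!)
= 35

35


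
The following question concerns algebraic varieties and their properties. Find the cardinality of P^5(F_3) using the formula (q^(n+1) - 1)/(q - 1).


P^5(F_3) has (q^(n+1) - 1)/(q - 1) points.
= 3^5 + 3^4 + 3^3 + 3^2 + 3^1 + 3^0
= 243 + 81 + 27 + 9 + 3 + 1
= 364

364


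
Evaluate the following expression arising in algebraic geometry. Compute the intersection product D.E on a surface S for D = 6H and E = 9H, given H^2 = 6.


Using bilinearity of the intersection pairing on a surface S:
(aH).(bH) = ab * (H.H)
We have H^2 = 6.
D.E = (6H).(9H) = 6*9*6
= 54*6
= 324

324


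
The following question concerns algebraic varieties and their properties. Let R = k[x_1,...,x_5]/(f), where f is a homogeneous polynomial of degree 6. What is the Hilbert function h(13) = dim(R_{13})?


For R = k[x_1,...,x_n]/(f) with f homogeneous of degree e:
The Hilbert series is (1 - t^e)/(1 - t)^n.
So h(d) = C(d+n-1, n-1) - C(d-e+n-1, n-1) for d >= e.
With n=5, e=6, d=13:
C(13+5-1, 5-1) = C(17, 4) = 2380
C(13-6+5-1, 5-1) = C(11, 4) = 330
h(13) = 2380 - 330 = 2050

2050


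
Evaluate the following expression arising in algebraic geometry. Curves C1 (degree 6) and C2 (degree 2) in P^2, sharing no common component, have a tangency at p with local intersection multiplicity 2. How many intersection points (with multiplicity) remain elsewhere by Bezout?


By Bezout's theorem, the total intersection number is d1 * d2.
Total = 6 * 2 = 12
Intersection multiplicity at p = 2
Remaining intersections = 12 - 2 = 10

10


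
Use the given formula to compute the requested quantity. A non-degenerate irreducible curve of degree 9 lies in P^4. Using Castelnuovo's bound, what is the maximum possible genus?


Castelnuovo's bound: write d - 1 = m(r-1) + epsilon with 0 <= epsilon < r-1.
d - 1 = 9 - 1 = 8
r - 1 = 4 - 1 = 3
8 = 2*3 + 2, so m = 2, epsilon = 2
pi(d, r) = m(m-1)(r-1)/2 + m*epsilon
= 2*1*3/2 + 2*2
= 6/2 + 4
= 3 + 4 = 7

7


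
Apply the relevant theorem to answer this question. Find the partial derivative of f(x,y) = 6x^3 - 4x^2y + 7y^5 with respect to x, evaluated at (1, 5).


df/dx = 3*6*x^2 + 2*(-4)*x^1*y
At (1,5): 3*6*1^2 + 2*(-4)*1^1*5
= 18 - 40
= -22

-22


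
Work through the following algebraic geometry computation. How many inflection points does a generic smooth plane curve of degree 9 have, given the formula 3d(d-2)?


For a general smooth plane curve C of degree d, the inflection points are
the intersection of C with its Hessian curve, which has degree 3(d-2).
By Bezout, the total intersection number is d * 3(d-2) = 9 * 21 = 189.
For a general curve every flex is ordinary, so each contributes
multiplicity 1 to C·Hess(C), and the number of distinct inflection
points is 3d(d-2).
Inflection points = 3*9*(9-2) = 3*9*7 = 189

189


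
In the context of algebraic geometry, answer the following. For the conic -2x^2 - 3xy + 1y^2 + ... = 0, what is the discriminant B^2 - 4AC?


The discriminant of a conic Ax^2 + Bxy + Cy^2 + ... = 0 is B^2 - 4AC.
B^2 = (-3)^2 = 9
4AC = 4*(-2)*1 = -8
Discriminant = 9 + 8 = 17

17


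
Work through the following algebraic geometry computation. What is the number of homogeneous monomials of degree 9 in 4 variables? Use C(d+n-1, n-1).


The number of degree-9 monomials in 4 variables is C(d+n-1, n-1).
= C(9+4-1, 4-1) = C(12, 3)
= 220

220


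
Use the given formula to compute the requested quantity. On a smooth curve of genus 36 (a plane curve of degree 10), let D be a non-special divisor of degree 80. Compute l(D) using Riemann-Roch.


First, compute the genus of a smooth plane curve of degree 10:
g = (d-1)(d-2)/2 = (10-1)(10-2)/2 = 36
For a non-special divisor D (i.e., h^1(D) = 0), Riemann-Roch gives:
l(D) = deg(D) - g + 1
Since deg(D) = 80 >= 2g - 1 = 71, D is non-special.
l(D) = 80 - 36 + 1 = 45

45


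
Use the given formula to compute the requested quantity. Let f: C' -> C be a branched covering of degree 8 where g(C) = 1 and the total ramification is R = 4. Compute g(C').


Riemann-Hurwitz formula: 2g' - 2 = d(2g - 2) + R
Given: d = 8, g = 1, R = 4
2g' - 2 = 8*(2*1 - 2) + 4
2g' - 2 = 8*0 + 4
2g' - 2 = 0 + 4 = 4
2g' = 6
g' = 3

3


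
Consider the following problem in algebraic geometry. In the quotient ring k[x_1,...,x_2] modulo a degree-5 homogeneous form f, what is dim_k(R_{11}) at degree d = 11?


For R = k[x_1,...,x_n]/(f) with f homogeneous of degree e:
The Hilbert series is (1 - t^e)/(1 - t)^n.
So h(d) = C(d+n-1, n-1) - C(d-e+n-1, n-1) for d >= e.
With n=2, e=5, d=11:
C(11+2-1, 2-1) = C(12, 1) = 12
C(11-5+2-1, 2-1) = C(7, 1) = 7
h(11) = 12 - 7 = 5

5


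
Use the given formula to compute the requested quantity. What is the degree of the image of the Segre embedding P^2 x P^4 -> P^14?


The degree of the Segre variety P^2 x P^4 is C(m+n, m).
= C(6, 2)
= 15

15


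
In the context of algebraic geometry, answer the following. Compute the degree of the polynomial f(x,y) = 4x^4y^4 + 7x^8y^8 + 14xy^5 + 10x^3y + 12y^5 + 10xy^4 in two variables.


Examine each term for its total degree (sum of exponents).
  Term '4x^4y^4' has total degree 4+4 = 8.
  Term '7x^8y^8' has total degree 8+8 = 16.
  Term '14xy^5' has total degree 1+5 = 6.
  Term '10x^3y' has total degree 3+1 = 4.
  Term '12y^5' has total degree 0+5 = 5.
  Term '10xy^4' has total degree 1+4 = 5.
The maximum total degree among all terms is 16.

16


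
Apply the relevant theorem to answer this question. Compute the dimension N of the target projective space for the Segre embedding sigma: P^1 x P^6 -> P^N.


The Segre embedding maps P^m x P^n into P^N via
all products of coordinates from each factor.
N = (m+1)(n+1) - 1
N = (1+1)(6+1) - 1
N = 2*7 - 1
N = 14 - 1 = 13

13


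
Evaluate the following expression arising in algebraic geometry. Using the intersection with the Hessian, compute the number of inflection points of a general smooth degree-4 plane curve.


For a general smooth plane curve C of degree d, the inflection points are
the intersection of C with its Hessian curve, which has degree 3(d-2).
By Bezout, the total intersection number is d * 3(d-2) = 4 * 6 = 24.
For a general curve every flex is ordinary, so each contributes
multiplicity 1 to C·Hess(C), and the number of distinct inflection
points is 3d(d-2).
Inflection points = 3*4*(4-2) = 3*4*2 = 24

24


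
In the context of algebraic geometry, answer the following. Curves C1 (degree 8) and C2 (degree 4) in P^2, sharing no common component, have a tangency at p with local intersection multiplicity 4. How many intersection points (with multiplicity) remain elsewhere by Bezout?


By Bezout's theorem, the total intersection number is d1 * d2.
Total = 8 * 4 = 32
Intersection multiplicity at p = 4
Remaining intersections = 32 - 4 = 28

28


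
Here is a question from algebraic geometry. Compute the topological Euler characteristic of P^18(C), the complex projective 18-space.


The complex projective space P^18 has one cell in each even real dimension 0, 2, ..., 36.
The cohomology groups are H^{2k}(P^18) = Z for k = 0,...,18, and 0 otherwise.
Euler characteristic = sum of Betti numbers = 1 per even-dimensional cohomology group.
chi(P^18) = 18 + 1 = 19

19


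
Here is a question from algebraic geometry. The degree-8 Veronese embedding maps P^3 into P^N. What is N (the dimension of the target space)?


The Veronese embedding v_d: P^n -> P^N maps each point to all
degree-d monomials in n+1 homogeneous coordinates.
N = C(n+d, d) - 1
N = C(3+8, 8) - 1
N = C(11, 8) - 1
C(11, 8) = 165
N = 165 - 1 = 164

164


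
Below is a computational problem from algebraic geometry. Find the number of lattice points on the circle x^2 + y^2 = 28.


Systematically check integer values of x where x^2 <= 28.
For each valid x, check if 28 - x^2 is a perfect square.
Total integer solutions found: 0

0


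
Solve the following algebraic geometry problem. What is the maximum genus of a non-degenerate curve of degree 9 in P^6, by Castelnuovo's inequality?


Castelnuovo's bound: write d - 1 = m(r-1) + epsilon with 0 <= epsilon < r-1.
d - 1 = 9 - 1 = 8
r - 1 = 6 - 1 = 5
8 = 1*5 + 3, so m = 1, epsilon = 3
pi(d, r) = m(m-1)(r-1)/2 + m*epsilon
= 1*0*5/2 + 1*3
= 0/2 + 3
= 0 + 3 = 3

3


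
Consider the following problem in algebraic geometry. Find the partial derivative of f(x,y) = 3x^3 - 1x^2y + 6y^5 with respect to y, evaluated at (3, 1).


df/dy = (-1)*x^2 + 5*6*y^4
At (3,1): (-1)*3^2 + 5*6*1^4
= -9 + 30
= 21

21


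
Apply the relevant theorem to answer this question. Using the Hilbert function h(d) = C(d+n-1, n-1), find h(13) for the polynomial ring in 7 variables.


The Hilbert function for the polynomial ring in 7 variables is:
h(d) = C(d+n-1, n-1)
h(13) = C(13+7-1, 7-1) = C(19, 6)
= 19! / (6! * 13!)
= 27132

27132


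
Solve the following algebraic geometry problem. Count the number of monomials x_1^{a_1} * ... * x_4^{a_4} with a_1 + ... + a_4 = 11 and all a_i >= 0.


The number of degree-11 monomials in 4 variables is C(d+n-1, n-1).
= C(11+4-1, 4-1) = C(14, 3)
= 364

364


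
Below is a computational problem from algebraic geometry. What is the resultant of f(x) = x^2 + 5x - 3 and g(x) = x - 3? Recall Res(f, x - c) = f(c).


For Res(f, x - c), we evaluate f at x = c.
f(3) = 3^2 + 5*3 - 3
= 9 + 15 - 3
= 24 - 3 = 21
Res(f, g) = 21

21


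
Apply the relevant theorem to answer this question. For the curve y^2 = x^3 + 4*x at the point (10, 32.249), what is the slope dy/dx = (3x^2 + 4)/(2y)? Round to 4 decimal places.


Using implicit differentiation of y^2 = x^3 + 4*x:
2y * dy/dx = 3x^2 + 4
dy/dx = (3x^2 + 4)/(2y)
Numerator: 3*10^2 + 4 = 304
Denominator: 2*32.249 = 64.498
dy/dx = 304/64.498 = 4.7133

4.7133


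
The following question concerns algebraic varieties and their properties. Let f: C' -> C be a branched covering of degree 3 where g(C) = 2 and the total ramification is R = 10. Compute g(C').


Riemann-Hurwitz formula: 2g' - 2 = d(2g - 2) + R
Given: d = 3, g = 2, R = 10
2g' - 2 = 3*(2*2 - 2) + 10
2g' - 2 = 3*2 + 10
2g' - 2 = 6 + 10 = 16
2g' = 18
g' = 9

9


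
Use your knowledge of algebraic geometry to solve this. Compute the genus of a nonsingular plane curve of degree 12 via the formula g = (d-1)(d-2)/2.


Using the genus formula for smooth plane curves:
g = (d-1)(d-2)/2
g = (12-1)(12-2)/2
g = 11*10/2
g = 110/2 = 55

55


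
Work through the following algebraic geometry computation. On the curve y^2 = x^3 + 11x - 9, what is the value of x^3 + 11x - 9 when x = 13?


Compute x^3 + 11x - 9 at x = 13:
x^3 = 13^3 = 2197
11*x = 11*13 = 143
Sum: 2197 + 143 - 9 = 2331

2331


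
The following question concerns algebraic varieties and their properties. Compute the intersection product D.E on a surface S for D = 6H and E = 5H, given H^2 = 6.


Using bilinearity of the intersection pairing on a surface S:
(aH).(bH) = ab * (H.H)
We have H^2 = 6.
D.E = (6H).(5H) = 6*5*6
= 30*6
= 180

180


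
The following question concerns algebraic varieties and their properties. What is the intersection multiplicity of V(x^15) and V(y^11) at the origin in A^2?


The intersection multiplicity of V(x^a) and V(y^b) at the origin is:
I(O; V(x^15), V(y^11)) = dim_k(k[x,y]/(x^15, y^11))
A basis for k[x,y]/(x^15, y^11) is the set of monomials x^i * y^j
where 0 <= i < 15 and 0 <= j < 11.
The number of such monomials is 15 * 11 = 165

165


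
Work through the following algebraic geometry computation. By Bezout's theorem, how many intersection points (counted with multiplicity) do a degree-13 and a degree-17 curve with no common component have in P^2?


Bezout's theorem states the intersection count equals the product of degrees.
Intersection count = 13 * 17 = 221

221


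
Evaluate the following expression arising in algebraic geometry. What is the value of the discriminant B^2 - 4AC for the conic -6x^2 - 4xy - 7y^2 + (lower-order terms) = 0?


The discriminant of a conic Ax^2 + Bxy + Cy^2 + ... = 0 is B^2 - 4AC.
B^2 = (-4)^2 = 16
4AC = 4*(-6)*(-7) = 168
Discriminant = 16 - 168 = -152

-152


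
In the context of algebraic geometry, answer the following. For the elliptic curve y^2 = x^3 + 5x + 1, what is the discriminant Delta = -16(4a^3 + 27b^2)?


Compute each component:
4a^3 = 4*5^3 = 4*125 = 500
27b^2 = 27*1^2 = 27*1 = 27
4a^3 + 27b^2 = 500 + 27 = 527
Delta = -16*527 = -8432

-8432


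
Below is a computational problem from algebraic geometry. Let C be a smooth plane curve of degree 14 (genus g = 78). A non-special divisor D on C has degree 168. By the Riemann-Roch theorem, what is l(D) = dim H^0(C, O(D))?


First, compute the genus of a smooth plane curve of degree 14:
g = (d-1)(d-2)/2 = (14-1)(14-2)/2 = 78
For a non-special divisor D (i.e., h^1(D) = 0), Riemann-Roch gives:
l(D) = deg(D) - g + 1
Since deg(D) = 168 >= 2g - 1 = 155, D is non-special.
l(D) = 168 - 78 + 1 = 91

91


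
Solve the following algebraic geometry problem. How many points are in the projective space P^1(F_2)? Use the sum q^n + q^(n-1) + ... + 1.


P^1(F_2) has (q^(n+1) - 1)/(q - 1) points.
= 2^1 + 2^0
= 2 + 1
= 3

3


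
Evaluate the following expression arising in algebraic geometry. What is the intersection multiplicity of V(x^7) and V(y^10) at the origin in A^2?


The intersection multiplicity of V(x^a) and V(y^b) at the origin is:
I(O; V(x^7), V(y^10)) = dim_k(k[x,y]/(x^7, y^10))
A basis for k[x,y]/(x^7, y^10) is the set of monomials x^i * y^j
where 0 <= i < 7 and 0 <= j < 10.
The number of such monomials is 7 * 10 = 70

70


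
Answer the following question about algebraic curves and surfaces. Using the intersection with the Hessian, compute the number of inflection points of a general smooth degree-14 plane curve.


For a general smooth plane curve C of degree d, the inflection points are
the intersection of C with its Hessian curve, which has degree 3(d-2).
By Bezout, the total intersection number is d * 3(d-2) = 14 * 36 = 504.
For a general curve every flex is ordinary, so each contributes
multiplicity 1 to C·Hess(C), and the number of distinct inflection
points is 3d(d-2).
Inflection points = 3*14*(14-2) = 3*14*12 = 504

504


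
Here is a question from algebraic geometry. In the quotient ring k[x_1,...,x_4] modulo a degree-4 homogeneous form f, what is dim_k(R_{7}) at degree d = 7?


For R = k[x_1,...,x_n]/(f) with f homogeneous of degree e:
The Hilbert series is (1 - t^e)/(1 - t)^n.
So h(d) = C(d+n-1, n-1) - C(d-e+n-1, n-1) for d >= e.
With n=4, e=4, d=7:
C(7+4-1, 4-1) = C(10, 3) = 120
C(7-4+4-1, 4-1) = C(6, 3) = 20
h(7) = 120 - 20 = 100

100


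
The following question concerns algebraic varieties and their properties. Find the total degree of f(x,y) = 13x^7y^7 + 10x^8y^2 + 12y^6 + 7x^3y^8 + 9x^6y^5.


Examine each term for its total degree (sum of exponents).
  Term '13x^7y^7' has total degree 7+7 = 14.
  Term '10x^8y^2' has total degree 8+2 = 10.
  Term '12y^6' has total degree 0+6 = 6.
  Term '7x^3y^8' has total degree 3+8 = 11.
  Term '9x^6y^5' has total degree 6+5 = 11.
The maximum total degree among all terms is 14.

14


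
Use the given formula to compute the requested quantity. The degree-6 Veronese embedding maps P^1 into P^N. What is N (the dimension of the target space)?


The Veronese embedding v_d: P^n -> P^N maps each point to all
degree-d monomials in n+1 homogeneous coordinates.
N = C(n+d, d) - 1
N = C(1+6, 6) - 1
N = C(7, 6) - 1
C(7, 6) = 7
N = 7 - 1 = 6

6


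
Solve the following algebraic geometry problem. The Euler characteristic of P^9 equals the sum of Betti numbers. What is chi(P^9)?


The complex projective space P^9 has one cell in each even real dimension 0, 2, ..., 18.
The cohomology groups are H^{2k}(P^9) = Z for k = 0,...,9, and 0 otherwise.
Euler characteristic = sum of Betti numbers = 1 per even-dimensional cohomology group.
chi(P^9) = 9 + 1 = 10

10


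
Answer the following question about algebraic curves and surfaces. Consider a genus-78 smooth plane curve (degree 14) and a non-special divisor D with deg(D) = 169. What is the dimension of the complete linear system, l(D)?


First, compute the genus of a smooth plane curve of degree 14:
g = (d-1)(d-2)/2 = (14-1)(14-2)/2 = 78
For a non-special divisor D (i.e., h^1(D) = 0), Riemann-Roch gives:
l(D) = deg(D) - g + 1
Since deg(D) = 169 >= 2g - 1 = 155, D is non-special.
l(D) = 169 - 78 + 1 = 92

92


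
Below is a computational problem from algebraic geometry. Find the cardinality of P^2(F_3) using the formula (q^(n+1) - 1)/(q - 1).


P^2(F_3) has (q^(n+1) - 1)/(q - 1) points.
= 3^2 + 3^1 + 3^0
= 9 + 3 + 1
= 13

13


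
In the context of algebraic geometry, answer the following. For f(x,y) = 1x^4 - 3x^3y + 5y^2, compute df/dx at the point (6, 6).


df/dx = 4*1*x^3 + 3*(-3)*x^2*y
At (6,6): 4*1*6^3 + 3*(-3)*6^2*6
= 864 - 1944
= -1080

-1080


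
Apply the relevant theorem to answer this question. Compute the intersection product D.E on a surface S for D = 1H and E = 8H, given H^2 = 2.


Using bilinearity of the intersection pairing on a surface S:
(aH).(bH) = ab * (H.H)
We have H^2 = 2.
D.E = (1H).(8H) = 1*8*2
= 8*2
= 16

16


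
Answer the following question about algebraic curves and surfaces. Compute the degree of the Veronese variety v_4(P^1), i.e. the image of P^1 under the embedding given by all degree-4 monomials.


The Veronese variety v_4(P^1) has degree d^r.
d^r = 4^1 = 4

4


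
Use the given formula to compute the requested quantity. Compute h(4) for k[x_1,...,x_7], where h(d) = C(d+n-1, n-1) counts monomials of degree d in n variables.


The Hilbert function for the polynomial ring in 7 variables is:
h(d) = C(d+n-1, n-1)
h(4) = C(4+7-1, 7-1) = C(10, 6)
= 10! / (6! * 4!)
= 210

210


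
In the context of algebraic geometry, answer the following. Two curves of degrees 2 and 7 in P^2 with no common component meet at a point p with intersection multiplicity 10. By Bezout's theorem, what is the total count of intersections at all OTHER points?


By Bezout's theorem, the total intersection number is d1 * d2.
Total = 2 * 7 = 14
Intersection multiplicity at p = 10
Remaining intersections = 14 - 10 = 4

4


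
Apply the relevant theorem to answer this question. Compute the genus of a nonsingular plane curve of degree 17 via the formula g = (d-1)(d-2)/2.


Using the genus formula for smooth plane curves:
g = (d-1)(d-2)/2
g = (17-1)(17-2)/2
g = 16*15/2
g = 240/2 = 120

120


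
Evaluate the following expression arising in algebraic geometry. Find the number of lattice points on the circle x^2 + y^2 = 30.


Systematically check integer values of x where x^2 <= 30.
For each valid x, check if 30 - x^2 is a perfect square.
Total integer solutions found: 0

0


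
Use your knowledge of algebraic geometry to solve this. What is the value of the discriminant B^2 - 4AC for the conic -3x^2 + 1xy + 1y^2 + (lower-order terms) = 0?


The discriminant of a conic Ax^2 + Bxy + Cy^2 + ... = 0 is B^2 - 4AC.
B^2 = 1^2 = 1
4AC = 4*(-3)*1 = -12
Discriminant = 1 + 12 = 13

13


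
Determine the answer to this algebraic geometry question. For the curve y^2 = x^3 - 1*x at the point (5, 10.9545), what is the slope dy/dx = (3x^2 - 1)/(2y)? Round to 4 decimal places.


Using implicit differentiation of y^2 = x^3 - 1*x:
2y * dy/dx = 3x^2 - 1
dy/dx = (3x^2 - 1)/(2y)
Numerator: 3*5^2 - 1 = 74
Denominator: 2*10.9545 = 21.909
dy/dx = 74/21.909 = 3.3776

3.3776


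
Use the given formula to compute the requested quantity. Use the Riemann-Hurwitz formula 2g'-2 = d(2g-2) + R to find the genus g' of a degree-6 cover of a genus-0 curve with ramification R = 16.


Riemann-Hurwitz formula: 2g' - 2 = d(2g - 2) + R
Given: d = 6, g = 0, R = 16
2g' - 2 = 6*(2*0 - 2) + 16
2g' - 2 = 6*(-2) + 16
2g' - 2 = -12 + 16 = 4
2g' = 6
g' = 3

3


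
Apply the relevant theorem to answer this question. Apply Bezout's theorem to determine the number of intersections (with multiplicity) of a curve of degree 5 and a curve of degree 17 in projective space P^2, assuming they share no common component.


Bezout's theorem states the intersection count equals the product of degrees.
Intersection count = 5 * 17 = 85

85


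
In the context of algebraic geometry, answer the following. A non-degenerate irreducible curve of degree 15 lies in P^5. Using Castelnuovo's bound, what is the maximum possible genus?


Castelnuovo's bound: write d - 1 = m(r-1) + epsilon with 0 <= epsilon < r-1.
d - 1 = 15 - 1 = 14
r - 1 = 5 - 1 = 4
14 = 3*4 + 2, so m = 3, epsilon = 2
pi(d, r) = m(m-1)(r-1)/2 + m*epsilon
= 3*2*4/2 + 3*2
= 24/2 + 6
= 12 + 6 = 18

18
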